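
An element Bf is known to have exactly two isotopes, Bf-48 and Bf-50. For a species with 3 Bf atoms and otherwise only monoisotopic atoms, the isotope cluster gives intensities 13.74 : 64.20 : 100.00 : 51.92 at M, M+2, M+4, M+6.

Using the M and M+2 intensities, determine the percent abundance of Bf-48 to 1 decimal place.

Let p = fractional abundance of Bf-48. I(M+2)/I(M) = [C(3,1)·p^2·(1−p)] / p^3 = 3·(1−p)/p = 64.20/13.74 = 4.6725
(1−p)/p = 4.6725/3 = 1.5575  ⇒  p = 1/(1 + 1.5575) = 0.3910
Bf-48: 39.1%, Bf-50: 60.9%.

39.1%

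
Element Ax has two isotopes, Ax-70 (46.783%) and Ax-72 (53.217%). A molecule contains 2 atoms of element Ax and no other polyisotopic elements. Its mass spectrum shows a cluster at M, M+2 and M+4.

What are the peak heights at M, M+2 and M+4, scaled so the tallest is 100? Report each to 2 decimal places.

Each Ax atom is independently Ax-70 (p = 0.46783) or Ax-72 (q = 0.53217); the cluster is the binomial expansion (p + q)^2.
P(M) = 0.46783^2 = 0.218865
P(M+2) = 2 × 0.46783^1 × 0.53217^1 = 0.497930
P(M+4) = 0.53217^2 = 0.283205
The M+2 peak is largest (0.497930); scaling to 100 gives 43.95 : 100.00 : 56.88.

43.95 : 100.00 : 56.88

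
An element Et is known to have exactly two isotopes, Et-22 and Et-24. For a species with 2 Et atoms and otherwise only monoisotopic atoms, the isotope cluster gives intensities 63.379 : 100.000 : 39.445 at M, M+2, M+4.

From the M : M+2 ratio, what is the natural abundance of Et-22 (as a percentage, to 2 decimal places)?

Let p = fractional abundance of Et-22. I(M+2)/I(M) = [C(2,1)·p^1·(1−p)] / p^2 = 2·(1−p)/p = 100.000/63.379 = 1.5778
(1−p)/p = 1.5778/2 = 0.7889  ⇒  p = 1/(1 + 0.7889) = 0.5590
Et-22: 55.90%, Et-24: 44.10%.

55.90%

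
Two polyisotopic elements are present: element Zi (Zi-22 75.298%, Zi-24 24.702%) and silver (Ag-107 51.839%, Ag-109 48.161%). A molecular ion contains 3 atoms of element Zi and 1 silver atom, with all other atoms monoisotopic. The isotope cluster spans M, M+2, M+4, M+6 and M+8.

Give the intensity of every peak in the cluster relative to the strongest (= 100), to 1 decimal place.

52.3 : 100.0 : 64.7 : 17.5 : 1.7

Element Zi pattern (n=3): 0.42692376 : 0.42016537 : 0.13783799 : 0.01507288
Silver pattern (n=1): 0.51839 : 0.48161
Convolve the two distributions (both contribute in 2-u steps):
  M: 0.42692376×0.51839 = 0.221313
  M+2: 0.42692376×0.48161 + 0.42016537×0.51839 = 0.423420
  M+4: 0.42016537×0.48161 + 0.13783799×0.51839 = 0.273810
  M+6: 0.13783799×0.48161 + 0.01507288×0.51839 = 0.074198
  M+8: 0.01507288×0.48161 = 0.007259
Scale to base peak (0.423420) = 100: 52.3 : 100.0 : 64.7 : 17.5 : 1.7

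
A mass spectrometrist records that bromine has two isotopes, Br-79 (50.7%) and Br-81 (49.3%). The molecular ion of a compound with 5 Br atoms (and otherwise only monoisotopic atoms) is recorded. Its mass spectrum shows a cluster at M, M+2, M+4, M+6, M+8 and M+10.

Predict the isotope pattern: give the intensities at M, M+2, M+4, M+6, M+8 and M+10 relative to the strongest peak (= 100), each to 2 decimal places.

Each Br atom is independently Br-79 (p = 0.507) or Br-81 (q = 0.493); the cluster is the binomial expansion (p + q)^5.
P(M) = 0.507^5 = 0.033500
P(M+2) = 5 × 0.507^4 × 0.493^1 = 0.162873
P(M+4) = 10 × 0.507^3 × 0.493^2 = 0.316751
P(M+6) = 10 × 0.507^2 × 0.493^3 = 0.308004
P(M+8) = 5 × 0.507^1 × 0.493^4 = 0.149750
P(M+10) = 0.493^5 = 0.029123
The M+4 peak is largest (0.316751); scaling to 100 gives 10.58 : 51.42 : 100.00 : 97.24 : 47.28 : 9.19.

10.58 : 51.42 : 100.00 : 97.24 : 47.28 : 9.19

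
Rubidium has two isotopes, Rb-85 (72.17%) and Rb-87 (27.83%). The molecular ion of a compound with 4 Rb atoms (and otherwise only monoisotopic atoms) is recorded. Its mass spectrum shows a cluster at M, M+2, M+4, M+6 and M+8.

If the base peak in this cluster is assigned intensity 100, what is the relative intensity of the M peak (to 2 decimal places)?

(0.7217 + 0.2783)^4 gives M 0.2713, M+2 0.4184, M+4 0.2420, M+6 0.0622, M+8 0.0060; the largest is M+2.
P(M+2) = C(4,1) × 0.7217^3 × 0.2783^1 = 4 × 0.37589809 × 0.2783 = 0.418450 (base)
P(M) = C(4,0) × 0.7217^4 × 0.2783^0 = 1 × 0.27128565 × 1.0000 = 0.271286
Relative intensity = 0.271286 / 0.418450 × 100 = 64.83

64.83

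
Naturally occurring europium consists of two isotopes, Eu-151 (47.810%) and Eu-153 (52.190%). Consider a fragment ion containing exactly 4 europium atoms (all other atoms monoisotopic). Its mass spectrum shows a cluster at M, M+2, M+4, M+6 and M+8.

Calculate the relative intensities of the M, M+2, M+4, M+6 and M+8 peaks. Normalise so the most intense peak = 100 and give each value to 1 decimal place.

14.0 : 61.1 : 100.0 : 72.8 : 19.9

The 4 Eu atoms are independent, so intensities follow the terms of (0.47810 + 0.52190)^4.
P(M) = 0.47810^4 = 0.052249
P(M+2) = 4 × 0.47810^3 × 0.52190^1 = 0.228141
P(M+4) = 6 × 0.47810^2 × 0.52190^2 = 0.373563
P(M+6) = 4 × 0.47810^1 × 0.52190^3 = 0.271857
P(M+8) = 0.52190^4 = 0.074191
The M+4 peak is largest (0.373563); scaling to 100 gives 14.0 : 61.1 : 100.0 : 72.8 : 19.9.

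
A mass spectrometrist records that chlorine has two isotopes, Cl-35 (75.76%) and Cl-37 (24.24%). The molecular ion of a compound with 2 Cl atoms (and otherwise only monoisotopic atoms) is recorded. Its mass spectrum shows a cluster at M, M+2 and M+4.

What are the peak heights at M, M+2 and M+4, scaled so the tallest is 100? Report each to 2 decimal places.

Expanding (0.7576 + 0.2424)^2:
P(M) = 0.7576^2 = 0.573958
P(M+2) = 2 × 0.7576^1 × 0.2424^1 = 0.367284
P(M+4) = 0.2424^2 = 0.058758
The M peak is largest (0.573958); scaling to 100 gives 100.00 : 63.99 : 10.24.

100.00 : 63.99 : 10.24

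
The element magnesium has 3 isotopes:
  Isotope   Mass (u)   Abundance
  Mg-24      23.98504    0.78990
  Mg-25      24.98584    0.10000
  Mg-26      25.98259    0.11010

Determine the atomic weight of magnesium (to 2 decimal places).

Ar = Σ fᵢ·mᵢ = 0.78990 × 23.98504 + 0.10000 × 24.98584 + 0.11010 × 25.98259
= 18.945783 + 2.498584 + 2.860683 = 24.305050 u

24.31 u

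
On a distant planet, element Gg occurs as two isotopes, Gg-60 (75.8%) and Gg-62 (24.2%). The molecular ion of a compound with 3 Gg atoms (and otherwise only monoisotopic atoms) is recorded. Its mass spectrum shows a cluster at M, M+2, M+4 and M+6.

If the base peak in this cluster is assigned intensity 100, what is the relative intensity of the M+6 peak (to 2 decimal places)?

3.25

(0.758 + 0.242)^3 gives M 0.4355, M+2 0.4171, M+4 0.1332, M+6 0.0142; the largest is M.
P(M) = C(3,0) × 0.758^3 × 0.242^0 = 1 × 0.43551951 × 1.0000 = 0.435520 (base)
P(M+6) = C(3,3) × 0.758^0 × 0.242^3 = 1 × 1.0000 × 0.01417249 = 0.014172
Relative intensity = 0.014172 / 0.435520 × 100 = 3.25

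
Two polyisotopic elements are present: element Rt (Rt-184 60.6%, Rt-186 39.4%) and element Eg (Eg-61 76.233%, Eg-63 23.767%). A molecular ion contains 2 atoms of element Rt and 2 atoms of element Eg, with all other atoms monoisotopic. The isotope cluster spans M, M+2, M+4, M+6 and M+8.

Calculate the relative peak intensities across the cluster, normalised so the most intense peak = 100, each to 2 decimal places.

Element Rt pattern (n=2): 0.367236 : 0.477528 : 0.155236
Element Eg pattern (n=2): 0.58114703 : 0.36236594 : 0.05648703
Convolve the two distributions (both contribute in 2-u steps):
  M: 0.367236×0.58114703 = 0.213418
  M+2: 0.367236×0.36236594 + 0.477528×0.58114703 = 0.410588
  M+4: 0.367236×0.05648703 + 0.477528×0.36236594 + 0.155236×0.58114703 = 0.283999
  M+6: 0.477528×0.05648703 + 0.155236×0.36236594 = 0.083226
  M+8: 0.155236×0.05648703 = 0.008769
Scale to base peak (0.410588) = 100: 51.98 : 100.00 : 69.17 : 20.27 : 2.14

51.98 : 100.00 : 69.17 : 20.27 : 2.14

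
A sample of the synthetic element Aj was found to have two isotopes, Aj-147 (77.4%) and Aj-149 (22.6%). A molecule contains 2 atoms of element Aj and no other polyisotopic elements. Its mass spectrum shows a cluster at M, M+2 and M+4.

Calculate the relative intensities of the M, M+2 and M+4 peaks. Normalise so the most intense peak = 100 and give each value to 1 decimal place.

Each Aj atom is independently Aj-147 (p = 0.774) or Aj-149 (q = 0.226); the cluster is the binomial expansion (p + q)^2.
P(M) = 0.774^2 = 0.599076
P(M+2) = 2 × 0.774^1 × 0.226^1 = 0.349848
P(M+4) = 0.226^2 = 0.051076
The M peak is largest (0.599076); scaling to 100 gives 100.0 : 58.4 : 8.5.

100.0 : 58.4 : 8.5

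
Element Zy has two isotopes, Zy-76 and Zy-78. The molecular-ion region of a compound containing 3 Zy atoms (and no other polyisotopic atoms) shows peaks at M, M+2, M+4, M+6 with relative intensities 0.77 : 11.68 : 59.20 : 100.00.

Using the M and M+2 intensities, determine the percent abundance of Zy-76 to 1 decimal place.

Let p = fractional abundance of Zy-76. I(M+2)/I(M) = [C(3,1)·p^2·(1−p)] / p^3 = 3·(1−p)/p = 11.68/0.77 = 15.1688
(1−p)/p = 15.1688/3 = 5.0563  ⇒  p = 1/(1 + 5.0563) = 0.1651
Zy-76: 16.5%, Zy-78: 83.5%.

16.5%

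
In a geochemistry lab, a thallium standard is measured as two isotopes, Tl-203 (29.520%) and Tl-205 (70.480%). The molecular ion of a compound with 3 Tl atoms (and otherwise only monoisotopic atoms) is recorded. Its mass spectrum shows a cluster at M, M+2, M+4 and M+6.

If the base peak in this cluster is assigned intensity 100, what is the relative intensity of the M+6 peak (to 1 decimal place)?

79.6

(0.29520 + 0.70480)^3 gives M 0.0257, M+2 0.1843, M+4 0.4399, M+6 0.3501; the largest is M+4.
P(M+4) = C(3,2) × 0.29520^1 × 0.70480^2 = 3 × 0.2952 × 0.49674304 = 0.439916 (base)
P(M+6) = C(3,3) × 0.29520^0 × 0.70480^3 = 1 × 1.0000 × 0.35010449 = 0.350104
Relative intensity = 0.350104 / 0.439916 × 100 = 79.6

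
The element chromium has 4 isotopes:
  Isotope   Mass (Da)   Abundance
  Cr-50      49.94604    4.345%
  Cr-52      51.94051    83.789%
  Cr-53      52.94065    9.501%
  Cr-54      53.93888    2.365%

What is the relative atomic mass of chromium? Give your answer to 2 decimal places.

52.00 Da

Average mass = Σ (abundance × isotope mass) = 0.04345 × 49.94604 + 0.83789 × 51.94051 + 0.09501 × 52.94065 + 0.02365 × 53.93888
= 2.170155 + 43.520434 + 5.029891 + 1.275655 = 51.996135 Da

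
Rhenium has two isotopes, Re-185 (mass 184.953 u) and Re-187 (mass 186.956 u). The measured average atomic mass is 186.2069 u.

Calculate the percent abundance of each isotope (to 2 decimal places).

Re-185: 37.40%, Re-187: 62.60%

Writing the weighted mean with unknown fraction x of Re-185:
184.953·x + 186.956·(1 − x) = 186.2069
(184.953 − 186.956)·x = 186.2069 − 186.956
x = -0.7491 / -2.003 = 0.37399 → 37.40% Re-185, 62.60% Re-187.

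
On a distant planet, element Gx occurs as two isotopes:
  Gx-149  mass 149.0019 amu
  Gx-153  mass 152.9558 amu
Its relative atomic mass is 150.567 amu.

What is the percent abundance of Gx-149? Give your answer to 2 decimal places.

Writing the weighted mean with unknown fraction x of Gx-149:
149.0019·x + 152.9558·(1 − x) = 150.567
(149.0019 − 152.9558)·x = 150.567 − 152.9558
x = -2.3888 / -3.9539 = 0.60416 → 60.42% Gx-149, 39.58% Gx-153.

60.42%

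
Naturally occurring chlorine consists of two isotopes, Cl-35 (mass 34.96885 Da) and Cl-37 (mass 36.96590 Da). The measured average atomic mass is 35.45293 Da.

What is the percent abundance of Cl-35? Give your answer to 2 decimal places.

75.76%

Writing the weighted mean with unknown fraction x of Cl-35:
34.96885·x + 36.96590·(1 − x) = 35.45293
(34.96885 − 36.96590)·x = 35.45293 − 36.96590
x = -1.51297 / -1.99705 = 0.75760 → 75.76% Cl-35, 24.24% Cl-37.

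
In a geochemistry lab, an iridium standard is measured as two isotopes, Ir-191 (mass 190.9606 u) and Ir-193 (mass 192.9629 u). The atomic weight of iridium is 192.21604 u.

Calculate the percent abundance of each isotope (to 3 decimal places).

Ir-191: 37.300%, Ir-193: 62.700%

Writing the weighted mean with unknown fraction x of Ir-191:
190.9606·x + 192.9629·(1 − x) = 192.21604
(190.9606 − 192.9629)·x = 192.21604 − 192.9629
x = -0.74686 / -2.0023 = 0.37300 → 37.300% Ir-191, 62.700% Ir-193.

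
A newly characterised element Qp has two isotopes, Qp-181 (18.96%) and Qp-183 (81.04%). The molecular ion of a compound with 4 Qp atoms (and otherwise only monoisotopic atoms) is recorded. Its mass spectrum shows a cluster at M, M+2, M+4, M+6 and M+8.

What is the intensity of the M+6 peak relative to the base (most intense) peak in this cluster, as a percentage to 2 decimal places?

(0.1896 + 0.8104)^4 gives M 0.0013, M+2 0.0221, M+4 0.1417, M+6 0.4036, M+8 0.4313; the largest is M+8.
P(M+8) = C(4,4) × 0.1896^0 × 0.8104^4 = 1 × 1.0000 × 0.43131815 = 0.431318 (base)
P(M+6) = C(4,3) × 0.1896^1 × 0.8104^3 = 4 × 0.1896 × 0.53222871 = 0.403642
Relative intensity = 0.403642 / 0.431318 × 100 = 93.58

93.58%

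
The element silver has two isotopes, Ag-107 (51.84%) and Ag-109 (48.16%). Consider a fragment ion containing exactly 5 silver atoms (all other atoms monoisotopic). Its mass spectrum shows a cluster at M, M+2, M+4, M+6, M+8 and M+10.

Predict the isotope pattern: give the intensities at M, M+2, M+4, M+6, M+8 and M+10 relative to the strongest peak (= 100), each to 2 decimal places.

Each Ag atom is independently Ag-107 (p = 0.5184) or Ag-109 (q = 0.4816); the cluster is the binomial expansion (p + q)^5.
P(M) = 0.5184^5 = 0.037439
P(M+2) = 5 × 0.5184^4 × 0.4816^1 = 0.173907
P(M+4) = 10 × 0.5184^3 × 0.4816^2 = 0.323123
P(M+6) = 10 × 0.5184^2 × 0.4816^3 = 0.300185
P(M+8) = 5 × 0.5184^1 × 0.4816^4 = 0.139438
P(M+10) = 0.4816^5 = 0.025908
The M+4 peak is largest (0.323123); scaling to 100 gives 11.59 : 53.82 : 100.00 : 92.90 : 43.15 : 8.02.

11.59 : 53.82 : 100.00 : 92.90 : 43.15 : 8.02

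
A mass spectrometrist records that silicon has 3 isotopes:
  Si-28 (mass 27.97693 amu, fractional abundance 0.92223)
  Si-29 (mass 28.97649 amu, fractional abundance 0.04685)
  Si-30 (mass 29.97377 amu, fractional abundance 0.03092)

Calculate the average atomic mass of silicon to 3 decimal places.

28.086 amu

Weight each isotope mass by its fractional abundance: 0.92223 × 27.97693 + 0.04685 × 28.97649 + 0.03092 × 29.97377
= 25.801164 + 1.357549 + 0.926789 = 28.085502 amu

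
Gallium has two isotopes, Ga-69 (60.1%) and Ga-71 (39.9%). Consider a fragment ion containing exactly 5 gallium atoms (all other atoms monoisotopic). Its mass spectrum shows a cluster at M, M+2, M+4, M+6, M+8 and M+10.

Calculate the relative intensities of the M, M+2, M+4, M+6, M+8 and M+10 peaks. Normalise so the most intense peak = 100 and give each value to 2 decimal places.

22.69 : 75.31 : 100.00 : 66.39 : 22.04 : 2.93

Each Ga atom is independently Ga-69 (p = 0.601) or Ga-71 (q = 0.399); the cluster is the binomial expansion (p + q)^5.
P(M) = 0.601^5 = 0.078410
P(M+2) = 5 × 0.601^4 × 0.399^1 = 0.260280
P(M+4) = 10 × 0.601^3 × 0.399^2 = 0.345596
P(M+6) = 10 × 0.601^2 × 0.399^3 = 0.229439
P(M+8) = 5 × 0.601^1 × 0.399^4 = 0.076162
P(M+10) = 0.399^5 = 0.010113
The M+4 peak is largest (0.345596); scaling to 100 gives 22.69 : 75.31 : 100.00 : 66.39 : 22.04 : 2.93.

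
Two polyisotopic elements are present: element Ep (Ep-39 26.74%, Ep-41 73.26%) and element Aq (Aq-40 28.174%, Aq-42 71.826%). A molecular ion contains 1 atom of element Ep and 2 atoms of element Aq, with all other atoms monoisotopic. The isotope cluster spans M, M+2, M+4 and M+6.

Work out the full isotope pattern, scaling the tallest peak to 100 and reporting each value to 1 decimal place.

4.9 : 38.3 : 100.0 : 87.0

Element Ep pattern (n=1): 0.2674 : 0.7326
Element Aq pattern (n=2): 0.07937743 : 0.40472514 : 0.51589743
Convolve the two distributions (both contribute in 2-u steps):
  M: 0.2674×0.07937743 = 0.021226
  M+2: 0.2674×0.40472514 + 0.7326×0.07937743 = 0.166375
  M+4: 0.2674×0.51589743 + 0.7326×0.40472514 = 0.434453
  M+6: 0.7326×0.51589743 = 0.377946
Scale to base peak (0.434453) = 100: 4.9 : 38.3 : 100.0 : 87.0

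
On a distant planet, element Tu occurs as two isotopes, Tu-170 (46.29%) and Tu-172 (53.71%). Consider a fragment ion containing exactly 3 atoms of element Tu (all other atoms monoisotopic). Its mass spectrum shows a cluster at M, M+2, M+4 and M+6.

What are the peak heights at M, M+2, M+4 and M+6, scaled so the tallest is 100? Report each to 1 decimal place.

Expanding (0.4629 + 0.5371)^3:
P(M) = 0.4629^3 = 0.099189
P(M+2) = 3 × 0.4629^2 × 0.5371^1 = 0.345264
P(M+4) = 3 × 0.4629^1 × 0.5371^2 = 0.400607
P(M+6) = 0.5371^3 = 0.154941
The M+4 peak is largest (0.400607); scaling to 100 gives 24.8 : 86.2 : 100.0 : 38.7.

24.8 : 86.2 : 100.0 : 38.7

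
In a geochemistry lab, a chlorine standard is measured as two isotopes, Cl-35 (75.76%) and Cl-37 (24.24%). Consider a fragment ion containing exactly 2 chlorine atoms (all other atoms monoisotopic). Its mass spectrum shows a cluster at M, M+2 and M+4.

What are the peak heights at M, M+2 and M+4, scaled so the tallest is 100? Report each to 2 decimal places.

Each Cl atom is independently Cl-35 (p = 0.7576) or Cl-37 (q = 0.2424); the cluster is the binomial expansion (p + q)^2.
P(M) = 0.7576^2 = 0.573958
P(M+2) = 2 × 0.7576^1 × 0.2424^1 = 0.367284
P(M+4) = 0.2424^2 = 0.058758
The M peak is largest (0.573958); scaling to 100 gives 100.00 : 63.99 : 10.24.

100.00 : 63.99 : 10.24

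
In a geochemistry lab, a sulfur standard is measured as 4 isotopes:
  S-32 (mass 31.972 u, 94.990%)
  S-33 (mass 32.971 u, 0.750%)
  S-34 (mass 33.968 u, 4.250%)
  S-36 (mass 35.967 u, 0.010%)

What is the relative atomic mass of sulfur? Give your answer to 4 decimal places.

Weight each isotope mass by its fractional abundance: 0.94990 × 31.972 + 0.00750 × 32.971 + 0.04250 × 33.968 + 0.00010 × 35.967
= 30.37020 + 0.24728 + 1.44364 + 0.00360 = 32.06472 u

32.0647 u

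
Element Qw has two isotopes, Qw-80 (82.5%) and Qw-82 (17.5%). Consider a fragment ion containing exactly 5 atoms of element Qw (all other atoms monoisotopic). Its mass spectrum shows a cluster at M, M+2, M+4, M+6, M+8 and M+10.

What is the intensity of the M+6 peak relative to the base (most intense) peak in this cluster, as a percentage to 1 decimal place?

Binomial terms of (0.825 + 0.175)^5: M 0.3822, M+2 0.4053, M+4 0.1720, M+6 0.0365, M+8 0.0039, M+10 0.0002 → M+2 is the base peak.
P(M+2) = C(5,1) × 0.825^4 × 0.175^1 = 5 × 0.46325039 × 0.1750 = 0.405344 (base)
P(M+6) = C(5,3) × 0.825^2 × 0.175^3 = 10 × 0.680625 × 0.00535938 = 0.036477
Relative intensity = 0.036477 / 0.405344 × 100 = 9.0

9.0%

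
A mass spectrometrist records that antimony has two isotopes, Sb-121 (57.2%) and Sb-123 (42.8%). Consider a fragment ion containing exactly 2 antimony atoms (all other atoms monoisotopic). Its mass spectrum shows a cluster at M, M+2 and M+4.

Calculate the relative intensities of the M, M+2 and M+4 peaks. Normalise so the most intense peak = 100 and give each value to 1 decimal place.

66.8 : 100.0 : 37.4

Expanding (0.572 + 0.428)^2:
P(M) = 0.572^2 = 0.327184
P(M+2) = 2 × 0.572^1 × 0.428^1 = 0.489632
P(M+4) = 0.428^2 = 0.183184
The M+2 peak is largest (0.489632); scaling to 100 gives 66.8 : 100.0 : 37.4.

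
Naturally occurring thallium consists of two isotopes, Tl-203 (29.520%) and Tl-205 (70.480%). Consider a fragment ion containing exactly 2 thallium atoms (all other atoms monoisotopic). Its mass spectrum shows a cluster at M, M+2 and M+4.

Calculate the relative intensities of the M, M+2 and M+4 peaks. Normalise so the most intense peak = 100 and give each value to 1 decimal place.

17.5 : 83.8 : 100.0

Expanding (0.29520 + 0.70480)^2:
P(M) = 0.29520^2 = 0.087143
P(M+2) = 2 × 0.29520^1 × 0.70480^1 = 0.416114
P(M+4) = 0.70480^2 = 0.496743
The M+4 peak is largest (0.496743); scaling to 100 gives 17.5 : 83.8 : 100.0.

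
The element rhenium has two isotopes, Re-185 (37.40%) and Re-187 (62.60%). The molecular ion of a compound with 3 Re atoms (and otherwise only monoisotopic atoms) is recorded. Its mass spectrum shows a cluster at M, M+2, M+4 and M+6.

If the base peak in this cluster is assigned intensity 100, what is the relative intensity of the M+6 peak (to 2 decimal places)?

(0.3740 + 0.6260)^3 gives M 0.0523, M+2 0.2627, M+4 0.4397, M+6 0.2453; the largest is M+4.
P(M+4) = C(3,2) × 0.3740^1 × 0.6260^2 = 3 × 0.3740 × 0.391876 = 0.439685 (base)
P(M+6) = C(3,3) × 0.3740^0 × 0.6260^3 = 1 × 1.0000 × 0.24531438 = 0.245314
Relative intensity = 0.245314 / 0.439685 × 100 = 55.79

55.79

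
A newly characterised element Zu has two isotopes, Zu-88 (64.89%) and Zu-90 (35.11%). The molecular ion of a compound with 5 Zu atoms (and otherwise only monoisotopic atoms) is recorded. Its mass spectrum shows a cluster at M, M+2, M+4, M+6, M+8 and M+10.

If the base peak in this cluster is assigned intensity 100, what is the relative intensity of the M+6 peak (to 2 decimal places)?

(0.6489 + 0.3511)^5 gives M 0.1151, M+2 0.3113, M+4 0.3368, M+6 0.1822, M+8 0.0493, M+10 0.0053; the largest is M+4.
P(M+4) = C(5,2) × 0.6489^3 × 0.3511^2 = 10 × 0.27323311 × 0.12327121 = 0.336818 (base)
P(M+6) = C(5,3) × 0.6489^2 × 0.3511^3 = 10 × 0.42107121 × 0.04328052 = 0.182242
Relative intensity = 0.182242 / 0.336818 × 100 = 54.11

54.11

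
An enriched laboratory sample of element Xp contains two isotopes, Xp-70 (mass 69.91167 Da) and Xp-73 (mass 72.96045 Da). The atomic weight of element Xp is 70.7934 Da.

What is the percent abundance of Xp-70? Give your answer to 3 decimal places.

Writing the weighted mean with unknown fraction x of Xp-70:
69.91167·x + 72.96045·(1 − x) = 70.7934
(69.91167 − 72.96045)·x = 70.7934 − 72.96045
x = -2.16705 / -3.04878 = 0.71079 → 71.079% Xp-70, 28.921% Xp-73.

71.079%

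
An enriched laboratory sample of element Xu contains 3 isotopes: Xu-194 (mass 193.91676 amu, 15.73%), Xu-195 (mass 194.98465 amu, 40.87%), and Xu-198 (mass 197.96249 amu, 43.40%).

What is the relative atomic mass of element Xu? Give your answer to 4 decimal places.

The abundance-weighted mean is 0.1573 × 193.91676 + 0.4087 × 194.98465 + 0.4340 × 197.96249
= 30.503106 + 79.690226 + 85.915721 = 196.109053 amu

196.1091 amu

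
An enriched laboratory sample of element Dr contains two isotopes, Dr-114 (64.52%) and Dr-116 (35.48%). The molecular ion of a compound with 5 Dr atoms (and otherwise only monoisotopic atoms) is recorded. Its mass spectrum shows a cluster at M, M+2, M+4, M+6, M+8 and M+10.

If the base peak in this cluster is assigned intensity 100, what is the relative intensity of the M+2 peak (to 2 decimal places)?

90.92

(0.6452 + 0.3548)^5 gives M 0.1118, M+2 0.3074, M+4 0.3381, M+6 0.1859, M+8 0.0511, M+10 0.0056; the largest is M+4.
P(M+4) = C(5,2) × 0.6452^3 × 0.3548^2 = 10 × 0.26858582 × 0.12588304 = 0.338104 (base)
P(M+2) = C(5,1) × 0.6452^4 × 0.3548^1 = 5 × 0.17329157 × 0.3548 = 0.307419
Relative intensity = 0.307419 / 0.338104 × 100 = 90.92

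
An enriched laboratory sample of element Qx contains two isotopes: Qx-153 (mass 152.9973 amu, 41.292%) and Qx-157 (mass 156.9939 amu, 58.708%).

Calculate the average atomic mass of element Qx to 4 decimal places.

Average mass = Σ (abundance × isotope mass) = 0.41292 × 152.9973 + 0.58708 × 156.9939
= 63.17565 + 92.16798 = 155.34363 amu

155.3436 amu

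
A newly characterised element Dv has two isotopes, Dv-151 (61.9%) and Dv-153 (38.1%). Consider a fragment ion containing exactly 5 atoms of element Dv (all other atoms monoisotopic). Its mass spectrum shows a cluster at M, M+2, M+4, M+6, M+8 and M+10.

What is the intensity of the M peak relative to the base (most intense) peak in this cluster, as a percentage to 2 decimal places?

26.40%

Binomial terms of (0.619 + 0.381)^5: M 0.0909, M+2 0.2797, M+4 0.3443, M+6 0.2119, M+8 0.0652, M+10 0.0080 → M+4 is the base peak.
P(M+4) = C(5,2) × 0.619^3 × 0.381^2 = 10 × 0.23717666 × 0.145161 = 0.344288 (base)
P(M) = C(5,0) × 0.619^5 × 0.381^0 = 1 × 0.09087685 × 1.0000 = 0.090877
Relative intensity = 0.090877 / 0.344288 × 100 = 26.40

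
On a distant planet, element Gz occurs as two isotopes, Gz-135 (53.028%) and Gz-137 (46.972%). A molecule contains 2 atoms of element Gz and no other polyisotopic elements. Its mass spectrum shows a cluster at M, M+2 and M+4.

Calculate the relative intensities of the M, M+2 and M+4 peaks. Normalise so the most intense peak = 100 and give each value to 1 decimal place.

Each Gz atom is independently Gz-135 (p = 0.53028) or Gz-137 (q = 0.46972); the cluster is the binomial expansion (p + q)^2.
P(M) = 0.53028^2 = 0.281197
P(M+2) = 2 × 0.53028^1 × 0.46972^1 = 0.498166
P(M+4) = 0.46972^2 = 0.220637
The M+2 peak is largest (0.498166); scaling to 100 gives 56.4 : 100.0 : 44.3.

56.4 : 100.0 : 44.3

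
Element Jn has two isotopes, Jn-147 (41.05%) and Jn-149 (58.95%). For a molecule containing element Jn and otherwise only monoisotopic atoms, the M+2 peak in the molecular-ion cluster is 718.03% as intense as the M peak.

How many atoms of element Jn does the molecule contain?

5

With n Jn atoms, P(M+2)/P(M) = C(n,1)·p^(n−1)q / p^n = n·q/p = n · 0.5895/0.4105.
n = 7.1803 × 0.4105/0.5895 = 5.00 ≈ 5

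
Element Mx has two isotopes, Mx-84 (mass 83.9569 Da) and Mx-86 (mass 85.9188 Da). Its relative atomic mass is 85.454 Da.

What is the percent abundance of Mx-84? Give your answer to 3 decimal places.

23.691%

Writing the weighted mean with unknown fraction x of Mx-84:
83.9569·x + 85.9188·(1 − x) = 85.454
(83.9569 − 85.9188)·x = 85.454 − 85.9188
x = -0.4648 / -1.9619 = 0.23691 → 23.691% Mx-84, 76.309% Mx-86.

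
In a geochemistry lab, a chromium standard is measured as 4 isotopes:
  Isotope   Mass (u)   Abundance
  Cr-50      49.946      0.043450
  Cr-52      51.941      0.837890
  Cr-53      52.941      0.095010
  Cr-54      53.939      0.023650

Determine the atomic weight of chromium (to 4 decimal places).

Weight each isotope mass by its fractional abundance: 0.043450 × 49.946 + 0.837890 × 51.941 + 0.095010 × 52.941 + 0.023650 × 53.939
= 2.17015 + 43.52084 + 5.02992 + 1.27566 = 51.99657 u

51.9966 u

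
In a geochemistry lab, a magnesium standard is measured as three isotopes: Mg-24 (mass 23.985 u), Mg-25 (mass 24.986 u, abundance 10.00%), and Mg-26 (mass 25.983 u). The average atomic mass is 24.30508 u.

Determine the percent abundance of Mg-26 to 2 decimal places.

11.01%

Let x and y be the fractions of Mg-24 and Mg-26. Then x + y = 1 − 0.1000 = 0.9000 and 23.985x + 25.983y = 24.30508 − 0.1000×24.986 = 21.80648.
Substituting: 23.985x + 25.983(0.9000 − x) = 21.80648
(23.985 − 25.983)x = -1.57822  ⇒  x = 0.78990, y = 0.11010
Mg-24: 78.99%, Mg-26: 11.01%.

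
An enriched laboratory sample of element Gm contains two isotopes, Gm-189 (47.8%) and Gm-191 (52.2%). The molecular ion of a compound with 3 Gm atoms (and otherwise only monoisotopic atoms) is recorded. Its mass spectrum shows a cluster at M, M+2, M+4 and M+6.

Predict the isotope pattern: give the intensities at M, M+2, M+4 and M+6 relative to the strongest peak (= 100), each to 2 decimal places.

27.95 : 91.57 : 100.00 : 36.40

Expanding (0.478 + 0.522)^3:
P(M) = 0.478^3 = 0.109215
P(M+2) = 3 × 0.478^2 × 0.522^1 = 0.357806
P(M+4) = 3 × 0.478^1 × 0.522^2 = 0.390742
P(M+6) = 0.522^3 = 0.142237
The M+4 peak is largest (0.390742); scaling to 100 gives 27.95 : 91.57 : 100.00 : 36.40.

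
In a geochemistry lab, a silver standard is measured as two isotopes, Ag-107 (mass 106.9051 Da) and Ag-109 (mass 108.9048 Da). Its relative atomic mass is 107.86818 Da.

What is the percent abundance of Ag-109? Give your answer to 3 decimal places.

With x = fraction of Ag-107 (so Ag-109 is 1 − x):
106.9051·x + 108.9048·(1 − x) = 107.86818
(106.9051 − 108.9048)·x = 107.86818 − 108.9048
x = -1.03662 / -1.9997 = 0.51839 → 51.839% Ag-107, 48.161% Ag-109.

48.161%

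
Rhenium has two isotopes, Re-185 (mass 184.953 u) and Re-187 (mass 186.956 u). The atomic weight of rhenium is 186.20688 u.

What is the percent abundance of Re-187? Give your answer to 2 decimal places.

Let x be the fractional abundance of Re-185; then Re-187 has abundance 1 − x.
184.953·x + 186.956·(1 − x) = 186.20688
(184.953 − 186.956)·x = 186.20688 − 186.956
x = -0.74912 / -2.003 = 0.37400 → 37.40% Re-185, 62.60% Re-187.

62.60%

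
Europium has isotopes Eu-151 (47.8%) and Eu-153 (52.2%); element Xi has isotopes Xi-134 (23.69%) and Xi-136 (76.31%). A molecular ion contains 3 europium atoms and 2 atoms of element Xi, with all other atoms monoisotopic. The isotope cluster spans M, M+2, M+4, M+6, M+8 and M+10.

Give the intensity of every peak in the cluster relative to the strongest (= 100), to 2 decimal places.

Europium pattern (n=3): 0.10921535 : 0.35780594 : 0.39074206 : 0.14223665
Element Xi pattern (n=2): 0.05612161 : 0.36155678 : 0.58232161
Convolve the two distributions (both contribute in 2-u steps):
  M: 0.10921535×0.05612161 = 0.006129
  M+2: 0.10921535×0.36155678 + 0.35780594×0.05612161 = 0.059568
  M+4: 0.10921535×0.58232161 + 0.35780594×0.36155678 + 0.39074206×0.05612161 = 0.214895
  M+6: 0.35780594×0.58232161 + 0.39074206×0.36155678 + 0.14223665×0.05612161 = 0.357616
  M+8: 0.39074206×0.58232161 + 0.14223665×0.36155678 = 0.278964
  M+10: 0.14223665×0.58232161 = 0.082827
Scale to base peak (0.357616) = 100: 1.71 : 16.66 : 60.09 : 100.00 : 78.01 : 23.16

1.71 : 16.66 : 60.09 : 100.00 : 78.01 : 23.16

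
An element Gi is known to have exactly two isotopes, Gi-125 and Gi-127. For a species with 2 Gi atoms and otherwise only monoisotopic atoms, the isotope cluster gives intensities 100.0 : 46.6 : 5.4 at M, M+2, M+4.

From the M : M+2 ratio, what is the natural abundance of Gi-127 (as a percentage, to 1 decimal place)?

If p is the fraction of Gi that is Gi-125, then I(M+2)/I(M) = [C(2,1)·p^1·(1−p)] / p^2 = 2·(1−p)/p = 46.6/100.0 = 0.4660
(1−p)/p = 0.4660/2 = 0.2330  ⇒  p = 1/(1 + 0.2330) = 0.8110
Gi-125: 81.1%, Gi-127: 18.9%.

18.9%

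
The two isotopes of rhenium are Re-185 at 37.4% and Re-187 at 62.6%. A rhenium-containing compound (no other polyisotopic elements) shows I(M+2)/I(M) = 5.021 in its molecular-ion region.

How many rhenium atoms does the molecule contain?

3

For n independent Re atoms, I(M+2)/I(M) = n · (abundance Re-187) / (abundance Re-185) = n · 0.626/0.374.
n = 5.021 × 0.374/0.626 = 3.00 ≈ 3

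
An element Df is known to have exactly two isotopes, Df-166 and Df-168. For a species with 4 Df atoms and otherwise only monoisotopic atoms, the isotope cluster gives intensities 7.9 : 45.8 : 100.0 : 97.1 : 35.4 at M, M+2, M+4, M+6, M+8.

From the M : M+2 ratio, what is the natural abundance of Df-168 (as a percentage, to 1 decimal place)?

59.2%

Let p = fractional abundance of Df-166. I(M+2)/I(M) = [C(4,1)·p^3·(1−p)] / p^4 = 4·(1−p)/p = 45.8/7.9 = 5.7975
(1−p)/p = 5.7975/4 = 1.4494  ⇒  p = 1/(1 + 1.4494) = 0.4083
Df-166: 40.8%, Df-168: 59.2%.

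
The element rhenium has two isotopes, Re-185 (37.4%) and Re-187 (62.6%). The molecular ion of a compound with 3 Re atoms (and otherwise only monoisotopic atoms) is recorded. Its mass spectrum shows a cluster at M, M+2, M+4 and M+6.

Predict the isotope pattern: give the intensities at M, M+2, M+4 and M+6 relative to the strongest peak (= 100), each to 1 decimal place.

The 3 Re atoms are independent, so intensities follow the terms of (0.374 + 0.626)^3.
P(M) = 0.374^3 = 0.052314
P(M+2) = 3 × 0.374^2 × 0.626^1 = 0.262687
P(M+4) = 3 × 0.374^1 × 0.626^2 = 0.439685
P(M+6) = 0.626^3 = 0.245314
The M+4 peak is largest (0.439685); scaling to 100 gives 11.9 : 59.7 : 100.0 : 55.8.

11.9 : 59.7 : 100.0 : 55.8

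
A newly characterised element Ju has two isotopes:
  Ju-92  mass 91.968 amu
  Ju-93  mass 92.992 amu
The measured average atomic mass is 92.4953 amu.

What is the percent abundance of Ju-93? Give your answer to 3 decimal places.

51.494%

Let x be the fractional abundance of Ju-92; then Ju-93 has abundance 1 − x.
91.968·x + 92.992·(1 − x) = 92.4953
(91.968 − 92.992)·x = 92.4953 − 92.992
x = -0.4967 / -1.024 = 0.48506 → 48.506% Ju-92, 51.494% Ju-93.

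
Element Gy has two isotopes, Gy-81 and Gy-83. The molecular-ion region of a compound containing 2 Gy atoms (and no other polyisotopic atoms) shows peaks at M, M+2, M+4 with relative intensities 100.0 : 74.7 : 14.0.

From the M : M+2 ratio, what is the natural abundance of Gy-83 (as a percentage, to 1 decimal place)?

Let p = fractional abundance of Gy-81. I(M+2)/I(M) = [C(2,1)·p^1·(1−p)] / p^2 = 2·(1−p)/p = 74.7/100.0 = 0.7470
(1−p)/p = 0.7470/2 = 0.3735  ⇒  p = 1/(1 + 0.3735) = 0.7281
Gy-81: 72.8%, Gy-83: 27.2%.

27.2%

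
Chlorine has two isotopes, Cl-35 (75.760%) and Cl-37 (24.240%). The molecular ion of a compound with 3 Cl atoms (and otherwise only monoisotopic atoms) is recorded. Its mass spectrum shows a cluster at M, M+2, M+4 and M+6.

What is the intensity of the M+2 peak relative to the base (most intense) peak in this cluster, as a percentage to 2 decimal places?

95.99%

(0.75760 + 0.24240)^3 gives M 0.4348, M+2 0.4174, M+4 0.1335, M+6 0.0142; the largest is M.
P(M) = C(3,0) × 0.75760^3 × 0.24240^0 = 1 × 0.4348304 × 1.0000 = 0.434830 (base)
P(M+2) = C(3,1) × 0.75760^2 × 0.24240^1 = 3 × 0.57395776 × 0.2424 = 0.417382
Relative intensity = 0.417382 / 0.434830 × 100 = 95.99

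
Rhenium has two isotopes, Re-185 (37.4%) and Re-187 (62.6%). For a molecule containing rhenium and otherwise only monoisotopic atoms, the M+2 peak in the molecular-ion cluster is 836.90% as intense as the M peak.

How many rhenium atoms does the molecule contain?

5

With n Re atoms, P(M+2)/P(M) = C(n,1)·p^(n−1)q / p^n = n·q/p = n · 0.626/0.374.
n = 8.3690 × 0.374/0.626 = 5.00 ≈ 5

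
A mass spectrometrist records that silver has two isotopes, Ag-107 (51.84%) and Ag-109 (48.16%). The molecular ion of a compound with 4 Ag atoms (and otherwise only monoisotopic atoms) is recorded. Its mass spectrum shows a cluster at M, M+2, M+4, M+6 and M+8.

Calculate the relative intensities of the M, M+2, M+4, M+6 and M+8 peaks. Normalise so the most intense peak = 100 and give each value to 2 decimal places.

19.31 : 71.76 : 100.00 : 61.93 : 14.38

The 4 Ag atoms are independent, so intensities follow the terms of (0.5184 + 0.4816)^4.
P(M) = 0.5184^4 = 0.072220
P(M+2) = 4 × 0.5184^3 × 0.4816^1 = 0.268375
P(M+4) = 6 × 0.5184^2 × 0.4816^2 = 0.373985
P(M+6) = 4 × 0.5184^1 × 0.4816^3 = 0.231624
P(M+8) = 0.4816^4 = 0.053795
The M+4 peak is largest (0.373985); scaling to 100 gives 19.31 : 71.76 : 100.00 : 61.93 : 14.38.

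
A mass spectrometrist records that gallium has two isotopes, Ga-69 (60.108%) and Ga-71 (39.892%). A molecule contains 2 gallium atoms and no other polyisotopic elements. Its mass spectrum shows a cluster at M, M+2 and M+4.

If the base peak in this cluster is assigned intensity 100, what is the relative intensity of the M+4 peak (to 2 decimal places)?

33.18

(0.60108 + 0.39892)^2 gives M 0.3613, M+2 0.4796, M+4 0.1591; the largest is M+2.
P(M+2) = C(2,1) × 0.60108^1 × 0.39892^1 = 2 × 0.60108 × 0.39892 = 0.479566 (base)
P(M+4) = C(2,2) × 0.60108^0 × 0.39892^2 = 1 × 1.0000 × 0.15913717 = 0.159137
Relative intensity = 0.159137 / 0.479566 × 100 = 33.18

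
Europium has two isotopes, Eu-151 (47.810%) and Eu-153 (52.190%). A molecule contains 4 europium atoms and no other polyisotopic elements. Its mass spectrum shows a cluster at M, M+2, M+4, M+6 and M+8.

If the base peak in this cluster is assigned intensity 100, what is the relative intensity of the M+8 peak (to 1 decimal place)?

(0.47810 + 0.52190)^4 gives M 0.0522, M+2 0.2281, M+4 0.3736, M+6 0.2719, M+8 0.0742; the largest is M+4.
P(M+4) = C(4,2) × 0.47810^2 × 0.52190^2 = 6 × 0.22857961 × 0.27237961 = 0.373563 (base)
P(M+8) = C(4,4) × 0.47810^0 × 0.52190^4 = 1 × 1.0000 × 0.07419065 = 0.074191
Relative intensity = 0.074191 / 0.373563 × 100 = 19.9

19.9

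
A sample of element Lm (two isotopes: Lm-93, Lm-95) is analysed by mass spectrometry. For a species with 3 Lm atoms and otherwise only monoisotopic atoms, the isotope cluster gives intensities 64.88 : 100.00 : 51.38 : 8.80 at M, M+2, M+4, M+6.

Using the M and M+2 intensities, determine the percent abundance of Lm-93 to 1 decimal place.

If p is the fraction of Lm that is Lm-93, then I(M+2)/I(M) = [C(3,1)·p^2·(1−p)] / p^3 = 3·(1−p)/p = 100.00/64.88 = 1.5413
(1−p)/p = 1.5413/3 = 0.5138  ⇒  p = 1/(1 + 0.5138) = 0.6606
Lm-93: 66.1%, Lm-95: 33.9%.

66.1%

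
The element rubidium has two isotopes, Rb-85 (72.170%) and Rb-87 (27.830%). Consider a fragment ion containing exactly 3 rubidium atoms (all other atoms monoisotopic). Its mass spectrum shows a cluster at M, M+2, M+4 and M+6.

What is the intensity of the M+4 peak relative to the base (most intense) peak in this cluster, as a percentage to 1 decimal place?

38.6%

(0.72170 + 0.27830)^3 gives M 0.3759, M+2 0.4349, M+4 0.1677, M+6 0.0216; the largest is M+2.
P(M+2) = C(3,1) × 0.72170^2 × 0.27830^1 = 3 × 0.52085089 × 0.2783 = 0.434858 (base)
P(M+4) = C(3,2) × 0.72170^1 × 0.27830^2 = 3 × 0.7217 × 0.07745089 = 0.167689
Relative intensity = 0.167689 / 0.434858 × 100 = 38.6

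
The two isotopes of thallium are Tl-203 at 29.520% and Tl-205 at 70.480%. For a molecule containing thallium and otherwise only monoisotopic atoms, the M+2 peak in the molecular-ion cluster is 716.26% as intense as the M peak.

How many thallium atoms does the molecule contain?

With n Tl atoms, P(M+2)/P(M) = C(n,1)·p^(n−1)q / p^n = n·q/p = n · 0.70480/0.29520.
n = 7.1626 × 0.29520/0.70480 = 3.00 ≈ 3

3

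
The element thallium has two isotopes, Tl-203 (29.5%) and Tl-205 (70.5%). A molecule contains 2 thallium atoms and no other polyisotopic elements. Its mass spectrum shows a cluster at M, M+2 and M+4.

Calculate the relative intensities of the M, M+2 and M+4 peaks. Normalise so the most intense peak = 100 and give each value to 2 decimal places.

The 2 Tl atoms are independent, so intensities follow the terms of (0.295 + 0.705)^2.
P(M) = 0.295^2 = 0.087025
P(M+2) = 2 × 0.295^1 × 0.705^1 = 0.415950
P(M+4) = 0.705^2 = 0.497025
The M+4 peak is largest (0.497025); scaling to 100 gives 17.51 : 83.69 : 100.00.

17.51 : 83.69 : 100.00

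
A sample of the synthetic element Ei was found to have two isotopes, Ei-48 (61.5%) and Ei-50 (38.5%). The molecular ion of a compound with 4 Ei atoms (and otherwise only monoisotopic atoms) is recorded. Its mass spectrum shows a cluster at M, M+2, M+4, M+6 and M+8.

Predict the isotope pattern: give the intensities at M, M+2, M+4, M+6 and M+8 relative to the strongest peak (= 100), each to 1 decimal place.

39.9 : 100.0 : 93.9 : 39.2 : 6.1

Each Ei atom is independently Ei-48 (p = 0.615) or Ei-50 (q = 0.385); the cluster is the binomial expansion (p + q)^4.
P(M) = 0.615^4 = 0.143054
P(M+2) = 4 × 0.615^3 × 0.385^1 = 0.358217
P(M+4) = 6 × 0.615^2 × 0.385^2 = 0.336374
P(M+6) = 4 × 0.615^1 × 0.385^3 = 0.140384
P(M+8) = 0.385^4 = 0.021971
The M+2 peak is largest (0.358217); scaling to 100 gives 39.9 : 100.0 : 93.9 : 39.2 : 6.1.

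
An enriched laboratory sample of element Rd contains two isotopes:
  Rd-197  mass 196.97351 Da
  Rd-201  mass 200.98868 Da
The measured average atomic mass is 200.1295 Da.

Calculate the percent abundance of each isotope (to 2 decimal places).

Writing the weighted mean with unknown fraction x of Rd-197:
196.97351·x + 200.98868·(1 − x) = 200.1295
(196.97351 − 200.98868)·x = 200.1295 − 200.98868
x = -0.85918 / -4.01517 = 0.21398 → 21.40% Rd-197, 78.60% Rd-201.

Rd-197: 21.40%, Rd-201: 78.60%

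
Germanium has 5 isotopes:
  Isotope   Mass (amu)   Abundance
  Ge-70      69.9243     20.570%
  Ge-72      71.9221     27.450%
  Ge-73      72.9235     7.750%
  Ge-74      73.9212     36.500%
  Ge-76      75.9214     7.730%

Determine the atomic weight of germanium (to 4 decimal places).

Ar = Σ fᵢ·mᵢ = 0.20570 × 69.9243 + 0.27450 × 71.9221 + 0.07750 × 72.9235 + 0.36500 × 73.9212 + 0.07730 × 75.9214
= 14.38343 + 19.74262 + 5.65157 + 26.98124 + 5.86872 = 72.62758 amu

72.6276 amu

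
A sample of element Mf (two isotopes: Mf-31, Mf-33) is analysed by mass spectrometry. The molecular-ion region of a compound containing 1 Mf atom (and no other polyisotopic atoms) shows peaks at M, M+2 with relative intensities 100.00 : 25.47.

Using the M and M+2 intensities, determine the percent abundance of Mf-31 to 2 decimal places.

Write p for the Mf-31 fraction. I(M+2)/I(M) = [C(1,1)·p^0·(1−p)] / p^1 = 1·(1−p)/p = 25.47/100.00 = 0.2547
(1−p)/p = 0.2547/1 = 0.2547  ⇒  p = 1/(1 + 0.2547) = 0.7970
Mf-31: 79.70%, Mf-33: 20.30%.

79.70%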